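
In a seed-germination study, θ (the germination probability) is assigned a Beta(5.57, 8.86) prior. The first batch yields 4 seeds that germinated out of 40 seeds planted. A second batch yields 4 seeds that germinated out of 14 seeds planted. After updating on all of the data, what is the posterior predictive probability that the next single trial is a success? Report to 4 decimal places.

The Beta prior is conjugate to a Binomial/Bernoulli likelihood; the update adds successes to α and failures to β.
After batch 1: Beta(5.57+4, 8.86+36) = Beta(9.57, 44.86).
After batch 2: Beta(9.57+4, 44.86+10) = Beta(13.57, 54.86).
For a single future Bernoulli trial, P(success | data) = α/(α+β) = 0.1983.

0.1983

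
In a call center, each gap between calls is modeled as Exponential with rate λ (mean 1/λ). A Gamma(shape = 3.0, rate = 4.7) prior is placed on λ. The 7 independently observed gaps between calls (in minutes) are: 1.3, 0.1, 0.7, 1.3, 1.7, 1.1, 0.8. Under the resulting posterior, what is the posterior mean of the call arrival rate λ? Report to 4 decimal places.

With a Gamma(shape α, rate β) prior on the exponential rate λ, the posterior after n observations with total T = Σxᵢ is Gamma(α+n, β+T).
Sum of observations T = 7.0 minutes; n = 7.
Posterior: Gamma(3.0+7, 4.7+7.0) = Gamma(10.0, 11.7).
Posterior mean of λ = α/β = 10.0/11.7 = 0.8547.

0.8547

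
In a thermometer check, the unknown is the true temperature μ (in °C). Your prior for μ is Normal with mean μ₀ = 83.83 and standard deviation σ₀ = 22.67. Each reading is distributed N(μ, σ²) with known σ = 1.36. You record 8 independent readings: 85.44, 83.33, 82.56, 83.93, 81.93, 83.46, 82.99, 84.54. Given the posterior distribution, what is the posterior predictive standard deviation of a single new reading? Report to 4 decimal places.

1.4425

For Normal data with known variance σ², a Normal(μ₀, σ₀²) prior on μ is conjugate. Posterior precision = 1/σ₀² + n/σ²; posterior mean is the precision-weighted average of μ₀ and x̄.
σ₀² = 22.67² = 513.9289, σ² = 1.36² = 1.8496; σ² + n·σ₀² = 1.8496 + 8·513.9289 = 4113.2808.
Posterior precision = 1/σ₀² + n/σ² = 1/513.9289 + 8/1.8496 = (σ² + n·σ₀²)/(σ₀²σ²) = 4113.2808/(513.9289·1.8496); posterior variance σₙ² = σ₀²σ²/(σ² + n·σ₀²) = 513.9289·1.8496/4113.2808 = 0.231096.
Predictive variance for one new observation = σₙ² + σ² = 513.9289·1.8496/4113.2808 + 1.8496 = σ²·(σ₀² + 4113.2808)/4113.2808 = 1.8496·4627.2097/4113.2808 = 2.080696; SD = √(1.8496·4627.2097/4113.2808) = 1.4425.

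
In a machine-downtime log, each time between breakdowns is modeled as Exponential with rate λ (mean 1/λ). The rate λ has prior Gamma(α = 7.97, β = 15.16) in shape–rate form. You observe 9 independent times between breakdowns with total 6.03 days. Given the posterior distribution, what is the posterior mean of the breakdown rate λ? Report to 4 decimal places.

0.8008

With a Gamma(shape α, rate β) prior on the exponential rate λ, the posterior after n observations with total T = Σxᵢ is Gamma(α+n, β+T).
Posterior: Gamma(7.97+9, 15.16+6.03) = Gamma(16.97, 21.19).
Posterior mean of λ = α/β = 16.97/21.19 = 0.8008.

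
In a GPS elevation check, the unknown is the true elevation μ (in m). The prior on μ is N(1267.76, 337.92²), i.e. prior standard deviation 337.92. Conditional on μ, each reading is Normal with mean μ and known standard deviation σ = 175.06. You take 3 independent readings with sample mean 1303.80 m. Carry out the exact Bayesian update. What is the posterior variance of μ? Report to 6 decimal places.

9376.519046

For Normal data with known variance σ², a Normal(μ₀, σ₀²) prior on μ is conjugate. Posterior precision = 1/σ₀² + n/σ²; posterior mean is the precision-weighted average of μ₀ and x̄.
σ₀² = 337.92² = 114189.9264, σ² = 175.06² = 30646.0036; σ² + n·σ₀² = 30646.0036 + 3·114189.9264 = 373215.7828.
Posterior precision = 1/σ₀² + n/σ² = 1/114189.9264 + 3/30646.0036 = (σ² + n·σ₀²)/(σ₀²σ²) = 373215.7828/(114189.9264·30646.0036); posterior variance σₙ² = σ₀²σ²/(σ² + n·σ₀²) = 114189.9264·30646.0036/373215.7828 = 9376.519046.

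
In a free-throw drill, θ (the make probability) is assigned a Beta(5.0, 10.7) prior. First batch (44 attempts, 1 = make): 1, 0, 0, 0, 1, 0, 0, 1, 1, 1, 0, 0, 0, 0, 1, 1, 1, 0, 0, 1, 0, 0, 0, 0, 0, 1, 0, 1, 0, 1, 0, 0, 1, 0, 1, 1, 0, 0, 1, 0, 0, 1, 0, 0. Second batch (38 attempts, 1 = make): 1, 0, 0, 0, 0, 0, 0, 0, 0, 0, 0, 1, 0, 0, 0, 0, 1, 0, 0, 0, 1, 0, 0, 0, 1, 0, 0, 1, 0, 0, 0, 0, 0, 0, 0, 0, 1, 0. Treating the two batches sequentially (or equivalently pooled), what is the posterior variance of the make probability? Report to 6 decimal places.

0.002115

The Beta prior is conjugate to a Binomial/Bernoulli likelihood; the update adds successes to α and failures to β.
After batch 1: Beta(5.0+17, 10.7+27) = Beta(22.0, 37.7).
After batch 2: Beta(22.0+7, 37.7+31) = Beta(29.0, 68.7).
Var = αβ/((α+β)²(α+β+1)) = 29.0·68.7/(97.7²·98.7) = 0.002115.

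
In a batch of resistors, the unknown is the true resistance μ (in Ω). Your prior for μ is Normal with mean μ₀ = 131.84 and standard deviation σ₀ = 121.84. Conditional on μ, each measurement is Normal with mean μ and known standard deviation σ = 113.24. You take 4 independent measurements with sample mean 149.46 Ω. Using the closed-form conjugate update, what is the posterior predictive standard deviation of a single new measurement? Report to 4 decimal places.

124.3373

For Normal data with known variance σ², a Normal(μ₀, σ₀²) prior on μ is conjugate. Posterior precision = 1/σ₀² + n/σ²; posterior mean is the precision-weighted average of μ₀ and x̄.
σ₀² = 121.84² = 14844.9856, σ² = 113.24² = 12823.2976; σ² + n·σ₀² = 12823.2976 + 4·14844.9856 = 72203.24.
Posterior precision = 1/σ₀² + n/σ² = 1/14844.9856 + 4/12823.2976 = (σ² + n·σ₀²)/(σ₀²σ²) = 72203.24/(14844.9856·12823.2976); posterior variance σₙ² = σ₀²σ²/(σ² + n·σ₀²) = 14844.9856·12823.2976/72203.24 = 2636.469890.
Predictive variance for one new observation = σₙ² + σ² = 14844.9856·12823.2976/72203.24 + 12823.2976 = σ²·(σ₀² + 72203.24)/72203.24 = 12823.2976·87048.2256/72203.24 = 15459.767490; SD = √(12823.2976·87048.2256/72203.24) = 124.3373.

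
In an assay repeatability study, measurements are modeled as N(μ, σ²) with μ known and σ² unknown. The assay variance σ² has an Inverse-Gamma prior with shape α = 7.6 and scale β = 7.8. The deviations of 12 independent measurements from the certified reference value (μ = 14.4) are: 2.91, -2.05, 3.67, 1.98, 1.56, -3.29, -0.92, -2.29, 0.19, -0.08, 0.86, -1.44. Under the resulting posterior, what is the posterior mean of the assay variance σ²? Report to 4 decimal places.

2.6930

With known mean μ and an Inverse-Gamma(α, β) prior on σ², the Normal likelihood is conjugate: posterior is Inv-Gamma(α + n/2, β + Σ(xᵢ−μ)²/2).
Σ(xᵢ−μ)² = (2.91)² + (-2.05)² + (3.67)² + (1.98)² + (1.56)² + (-3.29)² + (-0.92)² + (-2.29)² + (0.19)² + (-0.08)² + (0.86)² + (-1.44)² = 52.2638.
Posterior: Inv-Gamma(7.6 + 12/2, 7.8 + 52.2638/2) = Inv-Gamma(13.60, 33.93190).
E[σ²|data] = β/(α−1) = 33.93190/12.60 = 2.6930.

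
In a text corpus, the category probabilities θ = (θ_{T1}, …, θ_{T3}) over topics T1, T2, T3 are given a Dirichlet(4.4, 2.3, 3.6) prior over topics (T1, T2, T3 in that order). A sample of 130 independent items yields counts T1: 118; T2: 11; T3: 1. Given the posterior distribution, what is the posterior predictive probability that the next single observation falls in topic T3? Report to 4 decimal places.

The Dirichlet prior is conjugate to the Multinomial likelihood: each posterior αⱼ = prior αⱼ + observed count nⱼ.
Posterior concentration: (122.4, 13.3, 4.6), total = 140.3.
P(next = T3 | data) = α_{T3}/Σα = 0.0328.

0.0328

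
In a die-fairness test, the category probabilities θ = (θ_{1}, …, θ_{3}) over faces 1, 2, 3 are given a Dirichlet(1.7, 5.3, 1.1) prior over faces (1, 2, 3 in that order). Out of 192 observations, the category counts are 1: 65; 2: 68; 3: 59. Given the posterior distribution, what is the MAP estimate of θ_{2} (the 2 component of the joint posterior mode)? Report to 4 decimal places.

The Dirichlet prior is conjugate to the Multinomial likelihood: each posterior αⱼ = prior αⱼ + observed count nⱼ.
Posterior concentration: (66.7, 73.3, 60.1), total = 200.1.
Joint mode component: (α_{2}−1)/(Σα−K) = 72.3/197.1 = 0.3668.

0.3668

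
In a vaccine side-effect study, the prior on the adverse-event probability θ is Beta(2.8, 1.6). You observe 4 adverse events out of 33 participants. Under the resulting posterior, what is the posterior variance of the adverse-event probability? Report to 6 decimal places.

0.003874

The Beta prior is conjugate to a Binomial/Bernoulli likelihood; the update adds successes to α and failures to β.
Posterior: Beta(α+k, β+n−k) = Beta(2.8+4, 1.6+29) = Beta(6.8, 30.6).
Var = αβ/((α+β)²(α+β+1)) = 6.8·30.6/(37.4²·38.4) = 0.003874.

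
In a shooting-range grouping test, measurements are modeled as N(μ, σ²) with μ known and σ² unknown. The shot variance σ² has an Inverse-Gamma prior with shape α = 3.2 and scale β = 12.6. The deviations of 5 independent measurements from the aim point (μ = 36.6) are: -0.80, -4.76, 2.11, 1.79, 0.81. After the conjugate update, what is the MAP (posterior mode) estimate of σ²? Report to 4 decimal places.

4.2395

With known mean μ and an Inverse-Gamma(α, β) prior on σ², the Normal likelihood is conjugate: posterior is Inv-Gamma(α + n/2, β + Σ(xᵢ−μ)²/2).
Σ(xᵢ−μ)² = (-0.80)² + (-4.76)² + (2.11)² + (1.79)² + (0.81)² = 31.6099.
Posterior: Inv-Gamma(3.2 + 5/2, 12.6 + 31.6099/2) = Inv-Gamma(5.70, 28.40495).
Mode = β/(α+1) = 28.40495/6.70 = 4.2395.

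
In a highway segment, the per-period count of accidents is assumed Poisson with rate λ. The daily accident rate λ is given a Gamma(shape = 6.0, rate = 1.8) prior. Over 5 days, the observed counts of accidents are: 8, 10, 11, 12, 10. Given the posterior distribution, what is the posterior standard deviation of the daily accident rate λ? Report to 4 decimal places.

1.1103

With a Gamma(shape α, rate β) prior, the Poisson likelihood is conjugate: the posterior is Gamma(α + ΣXᵢ, β + n).
Sum of counts S = 51 over n = 5 days.
Posterior: Gamma(α+S, β+n) = Gamma(6.0+51, 1.8+5) = Gamma(57.0, 6.8).
SD = √α/β = √57.0/6.8 = 1.1103.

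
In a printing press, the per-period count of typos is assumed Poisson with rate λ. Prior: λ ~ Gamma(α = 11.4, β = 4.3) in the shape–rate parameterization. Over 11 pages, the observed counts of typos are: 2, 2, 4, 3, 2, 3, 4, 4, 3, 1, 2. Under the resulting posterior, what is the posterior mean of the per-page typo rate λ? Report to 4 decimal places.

2.7059

With a Gamma(shape α, rate β) prior, the Poisson likelihood is conjugate: the posterior is Gamma(α + ΣXᵢ, β + n).
Sum of counts S = 30 over n = 11 pages.
Posterior: Gamma(α+S, β+n) = Gamma(11.4+30, 4.3+11) = Gamma(41.4, 15.3).
Posterior mean = α/β = 41.4/15.3 = 2.7059.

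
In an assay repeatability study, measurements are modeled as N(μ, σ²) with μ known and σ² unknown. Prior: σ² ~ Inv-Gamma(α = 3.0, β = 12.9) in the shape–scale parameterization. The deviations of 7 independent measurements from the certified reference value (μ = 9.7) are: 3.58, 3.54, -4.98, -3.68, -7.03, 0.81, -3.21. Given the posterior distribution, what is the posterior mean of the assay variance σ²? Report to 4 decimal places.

With known mean μ and an Inverse-Gamma(α, β) prior on σ², the Normal likelihood is conjugate: posterior is Inv-Gamma(α + n/2, β + Σ(xᵢ−μ)²/2).
Σ(xᵢ−μ)² = (3.58)² + (3.54)² + (-4.98)² + (-3.68)² + (-7.03)² + (0.81)² + (-3.21)² = 124.0719.
Posterior: Inv-Gamma(3.0 + 7/2, 12.9 + 124.0719/2) = Inv-Gamma(6.50, 74.93595).
E[σ²|data] = β/(α−1) = 74.93595/5.50 = 13.6247.

13.6247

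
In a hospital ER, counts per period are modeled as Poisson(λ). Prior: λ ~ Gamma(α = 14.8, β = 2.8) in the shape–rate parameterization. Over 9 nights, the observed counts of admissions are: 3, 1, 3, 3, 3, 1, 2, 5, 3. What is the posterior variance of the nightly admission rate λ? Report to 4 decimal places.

0.2787

With a Gamma(shape α, rate β) prior, the Poisson likelihood is conjugate: the posterior is Gamma(α + ΣXᵢ, β + n).
Sum of counts S = 24 over n = 9 nights.
Posterior: Gamma(α+S, β+n) = Gamma(14.8+24, 2.8+9) = Gamma(38.8, 11.8).
Var = α/β² = 38.8/11.8² = 0.2787.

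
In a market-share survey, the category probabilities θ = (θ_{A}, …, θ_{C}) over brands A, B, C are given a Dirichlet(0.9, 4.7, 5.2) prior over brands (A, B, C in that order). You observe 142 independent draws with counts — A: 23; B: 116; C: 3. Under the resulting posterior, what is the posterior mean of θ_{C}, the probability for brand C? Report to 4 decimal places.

0.0537

The Dirichlet prior is conjugate to the Multinomial likelihood: each posterior αⱼ = prior αⱼ + observed count nⱼ.
Posterior concentration: (23.9, 120.7, 8.2), total = 152.8.
E[θ_{C}|data] = α_{C}/Σα = 8.2/152.8 = 0.0537.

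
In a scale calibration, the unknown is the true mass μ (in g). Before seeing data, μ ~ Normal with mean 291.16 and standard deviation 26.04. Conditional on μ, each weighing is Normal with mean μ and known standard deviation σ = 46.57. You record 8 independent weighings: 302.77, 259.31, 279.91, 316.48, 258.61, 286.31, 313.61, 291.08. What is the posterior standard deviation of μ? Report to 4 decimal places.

For Normal data with known variance σ², a Normal(μ₀, σ₀²) prior on μ is conjugate. Posterior precision = 1/σ₀² + n/σ²; posterior mean is the precision-weighted average of μ₀ and x̄.
σ₀² = 26.04² = 678.0816, σ² = 46.57² = 2168.7649; σ² + n·σ₀² = 2168.7649 + 8·678.0816 = 7593.4177.
Posterior precision = 1/σ₀² + n/σ² = 1/678.0816 + 8/2168.7649 = (σ² + n·σ₀²)/(σ₀²σ²) = 7593.4177/(678.0816·2168.7649); posterior variance σₙ² = σ₀²σ²/(σ² + n·σ₀²) = 678.0816·2168.7649/7593.4177 = 193.667678.
Posterior SD = √σₙ² = √(678.0816·2168.7649/7593.4177) = 13.9165.

13.9165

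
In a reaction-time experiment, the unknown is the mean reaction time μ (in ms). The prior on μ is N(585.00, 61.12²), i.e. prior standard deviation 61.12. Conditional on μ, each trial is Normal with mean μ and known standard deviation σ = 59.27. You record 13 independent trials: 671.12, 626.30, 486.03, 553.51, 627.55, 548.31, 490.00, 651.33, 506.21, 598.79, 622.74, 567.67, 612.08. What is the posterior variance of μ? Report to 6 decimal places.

For Normal data with known variance σ², a Normal(μ₀, σ₀²) prior on μ is conjugate. Posterior precision = 1/σ₀² + n/σ²; posterior mean is the precision-weighted average of μ₀ and x̄.
σ₀² = 61.12² = 3735.6544, σ² = 59.27² = 3512.9329; σ² + n·σ₀² = 3512.9329 + 13·3735.6544 = 52076.4401.
Posterior precision = 1/σ₀² + n/σ² = 1/3735.6544 + 13/3512.9329 = (σ² + n·σ₀²)/(σ₀²σ²) = 52076.4401/(3735.6544·3512.9329); posterior variance σₙ² = σ₀²σ²/(σ² + n·σ₀²) = 3735.6544·3512.9329/52076.4401 = 251.996934.

251.996934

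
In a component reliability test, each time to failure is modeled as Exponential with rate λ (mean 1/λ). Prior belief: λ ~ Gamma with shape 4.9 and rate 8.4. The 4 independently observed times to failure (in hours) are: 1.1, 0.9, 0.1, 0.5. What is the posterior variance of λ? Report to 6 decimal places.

With a Gamma(shape α, rate β) prior on the exponential rate λ, the posterior after n observations with total T = Σxᵢ is Gamma(α+n, β+T).
Sum of observations T = 2.6 hours; n = 4.
Posterior: Gamma(4.9+4, 8.4+2.6) = Gamma(8.9, 11.0).
Var = α/β² = 0.073554.

0.073554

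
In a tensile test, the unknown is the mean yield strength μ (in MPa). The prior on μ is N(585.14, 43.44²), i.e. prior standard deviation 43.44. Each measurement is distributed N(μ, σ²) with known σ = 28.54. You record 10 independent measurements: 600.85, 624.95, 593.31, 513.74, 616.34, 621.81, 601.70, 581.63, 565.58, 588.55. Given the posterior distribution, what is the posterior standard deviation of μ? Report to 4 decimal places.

For Normal data with known variance σ², a Normal(μ₀, σ₀²) prior on μ is conjugate. Posterior precision = 1/σ₀² + n/σ²; posterior mean is the precision-weighted average of μ₀ and x̄.
σ₀² = 43.44² = 1887.0336, σ² = 28.54² = 814.5316; σ² + n·σ₀² = 814.5316 + 10·1887.0336 = 19684.8676.
Posterior precision = 1/σ₀² + n/σ² = 1/1887.0336 + 10/814.5316 = (σ² + n·σ₀²)/(σ₀²σ²) = 19684.8676/(1887.0336·814.5316); posterior variance σₙ² = σ₀²σ²/(σ² + n·σ₀²) = 1887.0336·814.5316/19684.8676 = 78.082745.
Posterior SD = √σₙ² = √(1887.0336·814.5316/19684.8676) = 8.8364.

8.8364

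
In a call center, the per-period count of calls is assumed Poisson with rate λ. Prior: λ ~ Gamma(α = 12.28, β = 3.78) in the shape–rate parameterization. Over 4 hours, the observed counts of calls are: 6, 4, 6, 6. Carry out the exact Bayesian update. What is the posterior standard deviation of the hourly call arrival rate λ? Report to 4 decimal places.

0.7526

With a Gamma(shape α, rate β) prior, the Poisson likelihood is conjugate: the posterior is Gamma(α + ΣXᵢ, β + n).
Sum of counts S = 22 over n = 4 hours.
Posterior: Gamma(α+S, β+n) = Gamma(12.28+22, 3.78+4) = Gamma(34.28, 7.78).
SD = √α/β = √34.28/7.78 = 0.7526.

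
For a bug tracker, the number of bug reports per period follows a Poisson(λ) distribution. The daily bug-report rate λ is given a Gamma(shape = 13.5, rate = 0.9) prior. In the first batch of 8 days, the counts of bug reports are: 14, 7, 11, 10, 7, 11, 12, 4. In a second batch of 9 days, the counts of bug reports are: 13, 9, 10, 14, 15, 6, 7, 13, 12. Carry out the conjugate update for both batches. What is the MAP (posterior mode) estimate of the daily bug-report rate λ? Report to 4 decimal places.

10.4749

With a Gamma(shape α, rate β) prior, the Poisson likelihood is conjugate: the posterior is Gamma(α + ΣXᵢ, β + n).
Batch 1: sum of counts S = 76 over n = 8 days.
After batch 1: Gamma(α+S, β+n) = Gamma(13.5+76, 0.9+8) = Gamma(89.5, 8.9).
Batch 2: sum of counts S = 99 over n = 9 days.
After batch 2: Gamma(α+S, β+n) = Gamma(89.5+99, 8.9+9) = Gamma(188.5, 17.9).
Mode of Gamma(α,β) for α≥1 is (α−1)/β = 187.5/17.9 = 10.4749.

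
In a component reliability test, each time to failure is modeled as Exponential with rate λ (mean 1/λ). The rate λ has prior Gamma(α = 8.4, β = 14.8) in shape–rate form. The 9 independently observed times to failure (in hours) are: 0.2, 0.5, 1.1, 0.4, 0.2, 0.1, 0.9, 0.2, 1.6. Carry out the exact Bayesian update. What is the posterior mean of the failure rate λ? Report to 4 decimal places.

With a Gamma(shape α, rate β) prior on the exponential rate λ, the posterior after n observations with total T = Σxᵢ is Gamma(α+n, β+T).
Sum of observations T = 5.2 hours; n = 9.
Posterior: Gamma(8.4+9, 14.8+5.2) = Gamma(17.4, 20.0).
Posterior mean of λ = α/β = 17.4/20.0 = 0.8700.

0.8700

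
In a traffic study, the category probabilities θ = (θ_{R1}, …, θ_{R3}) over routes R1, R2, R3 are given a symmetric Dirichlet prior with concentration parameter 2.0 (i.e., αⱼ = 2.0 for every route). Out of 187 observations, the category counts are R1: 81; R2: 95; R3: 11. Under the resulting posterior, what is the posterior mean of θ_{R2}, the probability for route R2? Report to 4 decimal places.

The Dirichlet prior is conjugate to the Multinomial likelihood: each posterior αⱼ = prior αⱼ + observed count nⱼ.
Posterior concentration: (83.0, 97.0, 13.0), total = 193.0.
E[θ_{R2}|data] = α_{R2}/Σα = 97.0/193.0 = 0.5026.

0.5026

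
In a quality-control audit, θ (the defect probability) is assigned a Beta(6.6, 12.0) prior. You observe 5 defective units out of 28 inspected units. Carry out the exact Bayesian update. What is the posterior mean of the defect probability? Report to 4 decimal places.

The Beta prior is conjugate to a Binomial/Bernoulli likelihood; the update adds successes to α and failures to β.
Posterior: Beta(α+k, β+n−k) = Beta(6.6+5, 12.0+23) = Beta(11.6, 35.0).
Posterior mean = α/(α+β) = 11.6/46.6 = 0.2489.

0.2489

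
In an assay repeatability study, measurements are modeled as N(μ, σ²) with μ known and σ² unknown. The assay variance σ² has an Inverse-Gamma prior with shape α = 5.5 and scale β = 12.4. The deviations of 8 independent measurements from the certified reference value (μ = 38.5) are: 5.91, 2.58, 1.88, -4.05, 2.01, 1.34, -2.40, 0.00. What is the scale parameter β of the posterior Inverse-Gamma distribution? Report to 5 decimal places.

With known mean μ and an Inverse-Gamma(α, β) prior on σ², the Normal likelihood is conjugate: posterior is Inv-Gamma(α + n/2, β + Σ(xᵢ−μ)²/2).
Σ(xᵢ−μ)² = (5.91)² + (2.58)² + (1.88)² + (-4.05)² + (2.01)² + (1.34)² + (-2.40)² + (0.00)² = 73.1171.
Posterior: Inv-Gamma(5.5 + 8/2, 12.4 + 73.1171/2) = Inv-Gamma(9.50, 48.95855).
Posterior β = 48.95855.

48.95855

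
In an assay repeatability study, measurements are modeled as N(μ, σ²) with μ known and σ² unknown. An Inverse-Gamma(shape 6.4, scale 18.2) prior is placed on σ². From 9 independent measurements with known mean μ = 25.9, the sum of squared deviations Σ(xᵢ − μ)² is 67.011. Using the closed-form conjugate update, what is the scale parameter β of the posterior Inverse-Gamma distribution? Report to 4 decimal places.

With known mean μ and an Inverse-Gamma(α, β) prior on σ², the Normal likelihood is conjugate: posterior is Inv-Gamma(α + n/2, β + Σ(xᵢ−μ)²/2).
Posterior: Inv-Gamma(6.4 + 9/2, 18.2 + 67.011/2) = Inv-Gamma(10.90, 51.7055).
Posterior β = 51.7055.

51.7055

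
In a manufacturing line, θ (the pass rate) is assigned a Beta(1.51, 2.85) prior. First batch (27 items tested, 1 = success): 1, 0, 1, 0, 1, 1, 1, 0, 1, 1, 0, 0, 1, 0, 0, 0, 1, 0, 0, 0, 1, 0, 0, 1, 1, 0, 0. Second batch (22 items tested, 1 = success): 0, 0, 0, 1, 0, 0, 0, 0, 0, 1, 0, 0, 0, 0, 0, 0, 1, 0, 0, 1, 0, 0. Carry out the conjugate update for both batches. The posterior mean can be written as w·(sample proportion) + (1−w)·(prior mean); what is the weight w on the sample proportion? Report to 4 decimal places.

The Beta prior is conjugate to a Binomial/Bernoulli likelihood; the update adds successes to α and failures to β.
Total number of items tested: n = 27 + 22 = 49.
Posterior mean = (α₀+k)/(α₀+β₀+n) = [n/(α₀+β₀+n)]·(k/n) + [(α₀+β₀)/(α₀+β₀+n)]·α₀/(α₀+β₀), so only n and the prior enter the weight.
The weight on the data is w = n/(α₀+β₀+n) = 49/(1.51+2.85+49) = 49/53.36 = 0.9183.

0.9183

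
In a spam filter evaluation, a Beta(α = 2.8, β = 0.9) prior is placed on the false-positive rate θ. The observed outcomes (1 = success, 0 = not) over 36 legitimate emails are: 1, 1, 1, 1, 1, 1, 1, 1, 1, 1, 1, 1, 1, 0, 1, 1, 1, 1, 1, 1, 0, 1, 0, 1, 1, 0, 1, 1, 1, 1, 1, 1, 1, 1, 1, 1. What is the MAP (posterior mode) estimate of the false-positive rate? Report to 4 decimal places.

0.8966

The Beta prior is conjugate to a Binomial/Bernoulli likelihood; the update adds successes to α and failures to β.
Posterior: Beta(α+k, β+n−k) = Beta(2.8+32, 0.9+4) = Beta(34.8, 4.9).
Mode of Beta(a,b) for a,b>1 is (a−1)/(a+b−2) = 33.8/37.7 = 0.8966.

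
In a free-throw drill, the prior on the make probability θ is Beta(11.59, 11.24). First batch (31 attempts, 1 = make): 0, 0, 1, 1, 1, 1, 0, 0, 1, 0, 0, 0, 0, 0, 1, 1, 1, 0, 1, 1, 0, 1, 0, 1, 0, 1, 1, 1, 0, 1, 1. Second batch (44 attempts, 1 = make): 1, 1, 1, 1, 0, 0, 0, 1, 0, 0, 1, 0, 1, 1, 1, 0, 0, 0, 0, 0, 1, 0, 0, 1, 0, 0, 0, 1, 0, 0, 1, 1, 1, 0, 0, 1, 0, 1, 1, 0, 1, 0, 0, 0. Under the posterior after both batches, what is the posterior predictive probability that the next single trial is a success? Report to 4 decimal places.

0.4865

The Beta prior is conjugate to a Binomial/Bernoulli likelihood; the update adds successes to α and failures to β.
After batch 1: Beta(11.59+17, 11.24+14) = Beta(28.59, 25.24).
After batch 2: Beta(28.59+19, 25.24+25) = Beta(47.59, 50.24).
For a single future Bernoulli trial, P(success | data) = α/(α+β) = 0.4865.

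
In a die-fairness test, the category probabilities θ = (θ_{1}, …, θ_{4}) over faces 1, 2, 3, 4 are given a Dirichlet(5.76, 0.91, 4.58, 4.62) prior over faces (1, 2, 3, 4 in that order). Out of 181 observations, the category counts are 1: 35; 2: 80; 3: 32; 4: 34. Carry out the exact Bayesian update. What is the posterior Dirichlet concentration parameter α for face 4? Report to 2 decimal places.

38.62

The Dirichlet prior is conjugate to the Multinomial likelihood: each posterior αⱼ = prior αⱼ + observed count nⱼ.
Posterior concentration: (40.76, 80.91, 36.58, 38.62), total = 196.87.
α_{4} = 4.62 + 34 = 38.62.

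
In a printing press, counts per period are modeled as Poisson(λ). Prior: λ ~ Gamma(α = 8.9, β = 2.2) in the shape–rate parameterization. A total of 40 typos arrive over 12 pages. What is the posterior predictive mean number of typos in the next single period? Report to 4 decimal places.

3.4437

With a Gamma(shape α, rate β) prior, the Poisson likelihood is conjugate: the posterior is Gamma(α + ΣXᵢ, β + n).
Posterior: Gamma(α+S, β+n) = Gamma(8.9+40, 2.2+12) = Gamma(48.9, 14.2).
The predictive distribution for one future period is NegBinom with mean α/β = 3.4437.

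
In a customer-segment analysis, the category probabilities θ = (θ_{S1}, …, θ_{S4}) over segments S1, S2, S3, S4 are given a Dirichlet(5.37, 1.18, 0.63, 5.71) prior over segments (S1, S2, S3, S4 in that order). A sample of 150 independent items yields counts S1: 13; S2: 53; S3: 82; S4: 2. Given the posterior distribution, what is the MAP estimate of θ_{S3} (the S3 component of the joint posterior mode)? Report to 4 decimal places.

The Dirichlet prior is conjugate to the Multinomial likelihood: each posterior αⱼ = prior αⱼ + observed count nⱼ.
Posterior concentration: (18.37, 54.18, 82.63, 7.71), total = 162.89.
Joint mode component: (α_{S3}−1)/(Σα−K) = 81.63/158.89 = 0.5138.

0.5138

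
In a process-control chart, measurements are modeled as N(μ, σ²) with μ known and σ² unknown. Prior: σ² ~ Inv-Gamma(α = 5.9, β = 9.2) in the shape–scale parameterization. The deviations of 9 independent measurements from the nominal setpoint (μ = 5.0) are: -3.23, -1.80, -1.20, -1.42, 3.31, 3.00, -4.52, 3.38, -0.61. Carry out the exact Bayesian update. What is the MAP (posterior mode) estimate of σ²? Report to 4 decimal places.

3.8470

With known mean μ and an Inverse-Gamma(α, β) prior on σ², the Normal likelihood is conjugate: posterior is Inv-Gamma(α + n/2, β + Σ(xᵢ−μ)²/2).
Σ(xᵢ−μ)² = (-3.23)² + (-1.80)² + (-1.20)² + (-1.42)² + (3.31)² + (3.00)² + (-4.52)² + (3.38)² + (-0.61)² = 69.3123.
Posterior: Inv-Gamma(5.9 + 9/2, 9.2 + 69.3123/2) = Inv-Gamma(10.40, 43.85615).
Mode = β/(α+1) = 43.85615/11.40 = 3.8470.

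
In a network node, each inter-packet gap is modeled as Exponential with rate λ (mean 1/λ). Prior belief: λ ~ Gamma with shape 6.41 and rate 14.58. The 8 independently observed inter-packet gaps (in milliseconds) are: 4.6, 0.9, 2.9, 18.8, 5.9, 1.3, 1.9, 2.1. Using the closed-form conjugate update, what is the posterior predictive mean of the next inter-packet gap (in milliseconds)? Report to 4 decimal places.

3.9508

With a Gamma(shape α, rate β) prior on the exponential rate λ, the posterior after n observations with total T = Σxᵢ is Gamma(α+n, β+T).
Sum of observations T = 38.4 milliseconds; n = 8.
Posterior: Gamma(6.41+8, 14.58+38.4) = Gamma(14.41, 52.98).
The predictive distribution for the next observation is Lomax; its mean is β/(α−1) = 52.98/13.41 = 3.9508.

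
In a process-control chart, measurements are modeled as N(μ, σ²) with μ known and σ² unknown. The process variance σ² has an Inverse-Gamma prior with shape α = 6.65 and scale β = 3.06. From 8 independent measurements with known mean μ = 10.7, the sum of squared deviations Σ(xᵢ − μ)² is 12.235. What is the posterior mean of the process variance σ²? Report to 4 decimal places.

0.9510

With known mean μ and an Inverse-Gamma(α, β) prior on σ², the Normal likelihood is conjugate: posterior is Inv-Gamma(α + n/2, β + Σ(xᵢ−μ)²/2).
Posterior: Inv-Gamma(6.65 + 8/2, 3.06 + 12.235/2) = Inv-Gamma(10.65, 9.1775).
E[σ²|data] = β/(α−1) = 9.1775/9.65 = 0.9510.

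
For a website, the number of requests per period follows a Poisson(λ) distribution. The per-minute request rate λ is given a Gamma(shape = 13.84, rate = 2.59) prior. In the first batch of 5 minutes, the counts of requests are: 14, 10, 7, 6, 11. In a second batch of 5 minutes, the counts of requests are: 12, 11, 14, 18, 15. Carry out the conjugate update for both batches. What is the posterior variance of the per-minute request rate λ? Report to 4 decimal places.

With a Gamma(shape α, rate β) prior, the Poisson likelihood is conjugate: the posterior is Gamma(α + ΣXᵢ, β + n).
Batch 1: sum of counts S = 48 over n = 5 minutes.
After batch 1: Gamma(α+S, β+n) = Gamma(13.84+48, 2.59+5) = Gamma(61.84, 7.59).
Batch 2: sum of counts S = 70 over n = 5 minutes.
After batch 2: Gamma(α+S, β+n) = Gamma(61.84+70, 7.59+5) = Gamma(131.84, 12.59).
Var = α/β² = 131.84/12.59² = 0.8318.

0.8318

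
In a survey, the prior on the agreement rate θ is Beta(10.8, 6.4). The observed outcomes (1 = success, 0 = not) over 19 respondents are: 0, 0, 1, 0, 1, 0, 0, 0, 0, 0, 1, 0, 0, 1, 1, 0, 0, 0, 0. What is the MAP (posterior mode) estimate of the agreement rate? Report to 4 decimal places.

The Beta prior is conjugate to a Binomial/Bernoulli likelihood; the update adds successes to α and failures to β.
Posterior: Beta(α+k, β+n−k) = Beta(10.8+5, 6.4+14) = Beta(15.8, 20.4).
Mode of Beta(a,b) for a,b>1 is (a−1)/(a+b−2) = 14.8/34.2 = 0.4327.

0.4327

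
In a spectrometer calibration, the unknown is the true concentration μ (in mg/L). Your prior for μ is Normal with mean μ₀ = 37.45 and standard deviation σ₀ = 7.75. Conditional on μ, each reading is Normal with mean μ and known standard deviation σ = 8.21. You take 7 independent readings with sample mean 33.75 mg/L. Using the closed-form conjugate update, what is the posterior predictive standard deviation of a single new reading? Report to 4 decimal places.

8.7007

For Normal data with known variance σ², a Normal(μ₀, σ₀²) prior on μ is conjugate. Posterior precision = 1/σ₀² + n/σ²; posterior mean is the precision-weighted average of μ₀ and x̄.
σ₀² = 7.75² = 60.0625, σ² = 8.21² = 67.4041; σ² + n·σ₀² = 67.4041 + 7·60.0625 = 487.8416.
Posterior precision = 1/σ₀² + n/σ² = 1/60.0625 + 7/67.4041 = (σ² + n·σ₀²)/(σ₀²σ²) = 487.8416/(60.0625·67.4041); posterior variance σₙ² = σ₀²σ²/(σ² + n·σ₀²) = 60.0625·67.4041/487.8416 = 8.298716.
Predictive variance for one new observation = σₙ² + σ² = 60.0625·67.4041/487.8416 + 67.4041 = σ²·(σ₀² + 487.8416)/487.8416 = 67.4041·547.9041/487.8416 = 75.702816; SD = √(67.4041·547.9041/487.8416) = 8.7007.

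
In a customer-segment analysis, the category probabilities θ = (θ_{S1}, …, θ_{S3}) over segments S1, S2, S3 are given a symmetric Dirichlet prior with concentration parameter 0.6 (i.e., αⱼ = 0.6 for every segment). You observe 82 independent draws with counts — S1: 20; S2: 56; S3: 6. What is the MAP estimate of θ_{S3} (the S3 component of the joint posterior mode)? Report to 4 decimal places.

The Dirichlet prior is conjugate to the Multinomial likelihood: each posterior αⱼ = prior αⱼ + observed count nⱼ.
Posterior concentration: (20.6, 56.6, 6.6), total = 83.8.
Joint mode component: (α_{S3}−1)/(Σα−K) = 5.6/80.8 = 0.0693.

0.0693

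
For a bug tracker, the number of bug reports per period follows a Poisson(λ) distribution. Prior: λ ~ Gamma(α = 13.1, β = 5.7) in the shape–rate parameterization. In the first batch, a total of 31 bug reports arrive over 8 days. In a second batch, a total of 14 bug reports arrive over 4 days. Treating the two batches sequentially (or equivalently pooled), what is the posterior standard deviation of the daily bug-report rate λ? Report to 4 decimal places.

0.4306

With a Gamma(shape α, rate β) prior, the Poisson likelihood is conjugate: the posterior is Gamma(α + ΣXᵢ, β + n).
After batch 1: Gamma(α+S, β+n) = Gamma(13.1+31, 5.7+8) = Gamma(44.1, 13.7).
After batch 2: Gamma(α+S, β+n) = Gamma(44.1+14, 13.7+4) = Gamma(58.1, 17.7).
SD = √α/β = √58.1/17.7 = 0.4306.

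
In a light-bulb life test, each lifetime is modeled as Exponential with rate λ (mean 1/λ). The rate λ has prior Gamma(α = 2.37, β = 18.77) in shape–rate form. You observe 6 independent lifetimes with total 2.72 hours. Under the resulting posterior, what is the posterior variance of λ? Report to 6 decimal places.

With a Gamma(shape α, rate β) prior on the exponential rate λ, the posterior after n observations with total T = Σxᵢ is Gamma(α+n, β+T).
Posterior: Gamma(2.37+6, 18.77+2.72) = Gamma(8.37, 21.49).
Var = α/β² = 0.018124.

0.018124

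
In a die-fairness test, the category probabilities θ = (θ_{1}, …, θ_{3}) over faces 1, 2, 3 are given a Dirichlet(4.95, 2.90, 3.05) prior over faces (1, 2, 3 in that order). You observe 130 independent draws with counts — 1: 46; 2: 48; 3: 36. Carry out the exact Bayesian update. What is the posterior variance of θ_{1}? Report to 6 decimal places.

0.001627

The Dirichlet prior is conjugate to the Multinomial likelihood: each posterior αⱼ = prior αⱼ + observed count nⱼ.
Posterior concentration: (50.95, 50.90, 39.05), total = 140.90.
Var[θ_j] = α_j(Σα−α_j)/((Σα)²(Σα+1)) = 50.95·89.95/(140.90²·141.90) = 0.001627.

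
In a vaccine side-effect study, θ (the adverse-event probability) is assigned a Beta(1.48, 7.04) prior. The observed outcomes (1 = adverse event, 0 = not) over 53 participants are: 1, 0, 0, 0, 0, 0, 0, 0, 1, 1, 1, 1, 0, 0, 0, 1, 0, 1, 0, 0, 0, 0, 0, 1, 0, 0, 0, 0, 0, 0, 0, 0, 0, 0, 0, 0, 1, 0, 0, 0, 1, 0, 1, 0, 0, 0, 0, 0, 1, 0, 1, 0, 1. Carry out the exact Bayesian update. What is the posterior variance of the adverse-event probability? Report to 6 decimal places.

0.003012

The Beta prior is conjugate to a Binomial/Bernoulli likelihood; the update adds successes to α and failures to β.
Posterior: Beta(α+k, β+n−k) = Beta(1.48+14, 7.04+39) = Beta(15.48, 46.04).
Var = αβ/((α+β)²(α+β+1)) = 15.48·46.04/(61.52²·62.52) = 0.003012.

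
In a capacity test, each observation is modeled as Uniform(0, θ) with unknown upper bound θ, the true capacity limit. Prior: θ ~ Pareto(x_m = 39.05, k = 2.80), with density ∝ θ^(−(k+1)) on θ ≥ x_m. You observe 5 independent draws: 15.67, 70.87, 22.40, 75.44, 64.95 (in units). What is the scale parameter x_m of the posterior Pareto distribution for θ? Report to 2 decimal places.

A Pareto(scale x_m, shape k) prior on the upper bound θ of Uniform(0, θ) is conjugate: posterior is Pareto(max(x_m, max xᵢ), k + n).
Sample maximum = 75.44; prior scale x_m = 39.05 → posterior scale = max = 75.44.
Posterior shape = 2.80 + 5 = 7.80.
Posterior scale x_m = 75.44.

75.44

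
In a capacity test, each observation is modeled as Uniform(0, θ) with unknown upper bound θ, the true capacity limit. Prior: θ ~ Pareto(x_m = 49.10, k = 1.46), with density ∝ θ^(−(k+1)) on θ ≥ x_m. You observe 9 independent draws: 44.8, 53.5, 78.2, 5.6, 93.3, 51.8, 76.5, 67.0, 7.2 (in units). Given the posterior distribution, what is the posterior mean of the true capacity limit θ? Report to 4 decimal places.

103.1626

A Pareto(scale x_m, shape k) prior on the upper bound θ of Uniform(0, θ) is conjugate: posterior is Pareto(max(x_m, max xᵢ), k + n).
Sample maximum = 93.3; prior scale x_m = 49.10 → posterior scale = max = 93.30.
Posterior shape = 1.46 + 9 = 10.46.
E[θ|data] = k·x_m/(k−1) = 10.46·93.30/9.46 = 103.1626.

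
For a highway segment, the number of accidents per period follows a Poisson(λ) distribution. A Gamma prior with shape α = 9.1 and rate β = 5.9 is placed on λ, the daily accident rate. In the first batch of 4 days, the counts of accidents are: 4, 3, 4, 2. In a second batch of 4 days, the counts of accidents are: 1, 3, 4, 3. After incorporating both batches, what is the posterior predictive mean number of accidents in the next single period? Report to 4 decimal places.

With a Gamma(shape α, rate β) prior, the Poisson likelihood is conjugate: the posterior is Gamma(α + ΣXᵢ, β + n).
Batch 1: sum of counts S = 13 over n = 4 days.
After batch 1: Gamma(α+S, β+n) = Gamma(9.1+13, 5.9+4) = Gamma(22.1, 9.9).
Batch 2: sum of counts S = 11 over n = 4 days.
After batch 2: Gamma(α+S, β+n) = Gamma(22.1+11, 9.9+4) = Gamma(33.1, 13.9).
The predictive distribution for one future period is NegBinom with mean α/β = 2.3813.

2.3813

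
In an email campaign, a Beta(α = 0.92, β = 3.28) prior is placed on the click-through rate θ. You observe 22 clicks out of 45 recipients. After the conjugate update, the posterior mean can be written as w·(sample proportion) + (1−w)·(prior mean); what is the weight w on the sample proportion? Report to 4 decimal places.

The Beta prior is conjugate to a Binomial/Bernoulli likelihood; the update adds successes to α and failures to β.
Posterior mean = (α₀+k)/(α₀+β₀+n) = [n/(α₀+β₀+n)]·(k/n) + [(α₀+β₀)/(α₀+β₀+n)]·α₀/(α₀+β₀), so only n and the prior enter the weight.
The weight on the data is w = n/(α₀+β₀+n) = 45/(0.92+3.28+45) = 45/49.20 = 0.9146.

0.9146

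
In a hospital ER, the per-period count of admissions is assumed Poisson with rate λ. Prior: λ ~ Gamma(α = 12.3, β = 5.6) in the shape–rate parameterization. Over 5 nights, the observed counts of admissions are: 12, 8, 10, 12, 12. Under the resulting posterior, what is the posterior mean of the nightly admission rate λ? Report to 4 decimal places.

6.2547

With a Gamma(shape α, rate β) prior, the Poisson likelihood is conjugate: the posterior is Gamma(α + ΣXᵢ, β + n).
Sum of counts S = 54 over n = 5 nights.
Posterior: Gamma(α+S, β+n) = Gamma(12.3+54, 5.6+5) = Gamma(66.3, 10.6).
Posterior mean = α/β = 66.3/10.6 = 6.2547.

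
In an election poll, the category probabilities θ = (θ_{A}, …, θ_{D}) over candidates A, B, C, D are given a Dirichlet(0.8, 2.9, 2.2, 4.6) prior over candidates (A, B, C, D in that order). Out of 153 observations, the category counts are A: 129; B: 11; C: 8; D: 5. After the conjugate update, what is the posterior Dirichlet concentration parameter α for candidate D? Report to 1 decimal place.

9.6

The Dirichlet prior is conjugate to the Multinomial likelihood: each posterior αⱼ = prior αⱼ + observed count nⱼ.
Posterior concentration: (129.8, 13.9, 10.2, 9.6), total = 163.5.
α_{D} = 4.6 + 5 = 9.6.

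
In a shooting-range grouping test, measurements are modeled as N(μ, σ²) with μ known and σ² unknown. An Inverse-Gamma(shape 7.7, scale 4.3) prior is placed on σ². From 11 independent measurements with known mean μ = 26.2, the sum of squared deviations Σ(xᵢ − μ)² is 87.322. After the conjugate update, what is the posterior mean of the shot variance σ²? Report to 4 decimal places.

3.9312

With known mean μ and an Inverse-Gamma(α, β) prior on σ², the Normal likelihood is conjugate: posterior is Inv-Gamma(α + n/2, β + Σ(xᵢ−μ)²/2).
Posterior: Inv-Gamma(7.7 + 11/2, 4.3 + 87.322/2) = Inv-Gamma(13.20, 47.9610).
E[σ²|data] = β/(α−1) = 47.9610/12.20 = 3.9312.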